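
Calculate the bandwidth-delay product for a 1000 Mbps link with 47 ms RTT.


BDP = bandwidth * RTT
= 1000 Mbps * 47 ms
= 1000 * 1e6 * 47 / 1000 bits
= 47000000 bits
= 5875000 bytes
= 5737.3047 KB
BDP = 47000000 bits (5875000 bytes)


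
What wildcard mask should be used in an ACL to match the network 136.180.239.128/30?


Subnet mask: 255.255.255.252
Wildcard = 255.255.255.255 - subnet mask
255 - 255 = 0
255 - 255 = 0
255 - 255 = 0
255 - 252 = 3
Wildcard: 0.0.0.3


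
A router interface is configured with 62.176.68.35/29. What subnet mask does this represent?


/29 means 29 network bits, 3 host bits
Binary: 11111111111111111111111111111000
Mask: 255.255.255.248


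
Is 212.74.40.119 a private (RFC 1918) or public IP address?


RFC 1918 private ranges:
  10.0.0.0/8 (10.0.0.0 - 10.255.255.255)
  172.16.0.0/12 (172.16.0.0 - 172.31.255.255)
  192.168.0.0/16 (192.168.0.0 - 192.168.255.255)
Public (not in any RFC 1918 range)


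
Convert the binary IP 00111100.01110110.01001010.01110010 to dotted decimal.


00111100 = 60
01110110 = 118
01001010 = 74
01110010 = 114
IP: 60.118.74.114


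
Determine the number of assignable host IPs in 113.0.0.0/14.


Host bits = 32 - 14 = 18
Total addresses = 2^18 = 262144
Usable = total - 2 (network and broadcast)
Usable hosts: 262142


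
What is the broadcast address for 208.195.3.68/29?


Network: 208.195.3.64/29
Host bits = 3
Set all host bits to 1:
Broadcast: 208.195.3.71


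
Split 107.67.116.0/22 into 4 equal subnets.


New prefix = 22 + 2 = 24
Each subnet has 256 addresses
  107.67.116.0/24
  107.67.117.0/24
  107.67.118.0/24
  107.67.119.0/24
Subnets: 107.67.116.0/24, 107.67.117.0/24, 107.67.118.0/24, 107.67.119.0/24


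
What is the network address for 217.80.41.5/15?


IP:   11011001.01010000.00101001.00000101
Mask: 11111111.11111110.00000000.00000000
AND operation:
Net:  11011001.01010000.00000000.00000000
Network: 217.80.0.0/15


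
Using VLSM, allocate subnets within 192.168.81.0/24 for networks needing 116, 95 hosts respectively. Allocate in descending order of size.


116 hosts -> /25 (126 usable): 192.168.81.0/25
95 hosts -> /25 (126 usable): 192.168.81.128/25
Allocation: 192.168.81.0/25 (116 hosts, 126 usable); 192.168.81.128/25 (95 hosts, 126 usable)


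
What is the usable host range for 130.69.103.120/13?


Network: 130.64.0.0
Broadcast: 130.71.255.255
First usable = network + 1
Last usable = broadcast - 1
Range: 130.64.0.1 to 130.71.255.254


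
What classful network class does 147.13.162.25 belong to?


First octet: 147
Binary: 10010011
10xxxxxx -> Class B (128-191)
Class B, default mask 255.255.0.0 (/16)


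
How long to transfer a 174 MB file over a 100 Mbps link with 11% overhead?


Effective throughput = 100 * (1 - 11/100) = 89 Mbps
File size in Mb = 174 * 8 = 1392 Mb
Time = 1392 / 89
Time = 15.6404 seconds


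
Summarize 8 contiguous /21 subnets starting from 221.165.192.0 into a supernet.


Original prefix: /21
Number of subnets: 8 = 2^3
New prefix = 21 - 3 = 18
Supernet: 221.165.192.0/18


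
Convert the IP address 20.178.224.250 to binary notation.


20 = 00010100
178 = 10110010
224 = 11100000
250 = 11111010
Binary: 00010100.10110010.11100000.11111010


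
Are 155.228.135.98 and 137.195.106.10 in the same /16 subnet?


Mask: 255.255.0.0
155.228.135.98 AND mask = 155.228.0.0
137.195.106.10 AND mask = 137.195.0.0
No, different subnets (155.228.0.0 vs 137.195.0.0)


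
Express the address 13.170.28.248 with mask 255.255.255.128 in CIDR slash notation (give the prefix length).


Binary: 11111111.11111111.11111111.10000000
Count leading 1s
Prefix: /25


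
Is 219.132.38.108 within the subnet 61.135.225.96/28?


Subnet network: 61.135.225.96
Test IP AND mask: 219.132.38.96
No, 219.132.38.108 is not in 61.135.225.96/28


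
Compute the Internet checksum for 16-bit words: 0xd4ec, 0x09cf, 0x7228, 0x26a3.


Sum all words (with carry folding):
+ 0xd4ec = 0xd4ec
+ 0x09cf = 0xdebb
+ 0x7228 = 0x50e4
+ 0x26a3 = 0x7787
One's complement: ~0x7787
Checksum = 0x8878


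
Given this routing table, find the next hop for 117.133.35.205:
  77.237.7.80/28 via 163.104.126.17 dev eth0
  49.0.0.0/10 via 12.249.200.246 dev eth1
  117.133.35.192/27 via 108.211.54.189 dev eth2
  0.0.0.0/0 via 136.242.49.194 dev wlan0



Longest prefix match for 117.133.35.205:
  /28 77.237.7.80: no
  /10 49.0.0.0: no
  /27 117.133.35.192: MATCH
  /0 0.0.0.0: MATCH
Selected: next-hop 108.211.54.189 via eth2 (matched /27)


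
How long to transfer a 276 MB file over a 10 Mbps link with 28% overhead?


Effective throughput = 10 * (1 - 28/100) = 7.2 Mbps
File size in Mb = 276 * 8 = 2208 Mb
Time = 2208 / 7.2
Time = 306.6667 seconds


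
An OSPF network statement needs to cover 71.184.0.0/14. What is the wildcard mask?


Subnet mask: 255.252.0.0
Wildcard = 255.255.255.255 - subnet mask
255 - 255 = 0
255 - 252 = 3
255 - 0 = 255
255 - 0 = 255
Wildcard: 0.3.255.255


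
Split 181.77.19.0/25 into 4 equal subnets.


New prefix = 25 + 2 = 27
Each subnet has 32 addresses
  181.77.19.0/27
  181.77.19.32/27
  181.77.19.64/27
  181.77.19.96/27
Subnets: 181.77.19.0/27, 181.77.19.32/27, 181.77.19.64/27, 181.77.19.96/27


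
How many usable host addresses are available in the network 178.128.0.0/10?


Host bits = 32 - 10 = 22
Total addresses = 2^22 = 4194304
Usable = total - 2 (network and broadcast)
Usable hosts: 4194302


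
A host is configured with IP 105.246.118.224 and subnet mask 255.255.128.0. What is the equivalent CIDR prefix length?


Binary: 11111111.11111111.10000000.00000000
Count leading 1s
Prefix: /17


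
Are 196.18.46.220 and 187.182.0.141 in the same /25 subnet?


Mask: 255.255.255.128
196.18.46.220 AND mask = 196.18.46.128
187.182.0.141 AND mask = 187.182.0.128
No, different subnets (196.18.46.128 vs 187.182.0.128)


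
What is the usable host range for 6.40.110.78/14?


Network: 6.40.0.0
Broadcast: 6.43.255.255
First usable = network + 1
Last usable = broadcast - 1
Range: 6.40.0.1 to 6.43.255.254


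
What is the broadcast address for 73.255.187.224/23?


Network: 73.255.186.0/23
Host bits = 9
Set all host bits to 1:
Broadcast: 73.255.187.255


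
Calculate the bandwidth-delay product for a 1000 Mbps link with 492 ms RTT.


BDP = bandwidth * RTT
= 1000 Mbps * 492 ms
= 1000 * 1e6 * 492 / 1000 bits
= 492000000 bits
= 61500000 bytes
= 60058.5938 KB
BDP = 492000000 bits (61500000 bytes)


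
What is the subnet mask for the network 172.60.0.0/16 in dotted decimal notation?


/16 means 16 network bits, 16 host bits
Binary: 11111111111111110000000000000000
Mask: 255.255.0.0


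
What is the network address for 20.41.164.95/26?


IP:   00010100.00101001.10100100.01011111
Mask: 11111111.11111111.11111111.11000000
AND operation:
Net:  00010100.00101001.10100100.01000000
Network: 20.41.164.64/26


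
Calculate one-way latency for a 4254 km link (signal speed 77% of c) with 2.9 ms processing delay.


Speed = 0.77 * 3e5 km/s = 231000 km/s
Propagation delay = 4254 / 231000 = 0.0184 s = 18.4156 ms
Processing delay = 2.9 ms
Total one-way latency = 21.3156 ms


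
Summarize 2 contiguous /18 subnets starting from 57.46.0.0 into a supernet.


Original prefix: /18
Number of subnets: 2 = 2^1
New prefix = 18 - 1 = 17
Supernet: 57.46.0.0/17


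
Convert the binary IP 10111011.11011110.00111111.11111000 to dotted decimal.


10111011 = 187
11011110 = 222
00111111 = 63
11111000 = 248
IP: 187.222.63.248


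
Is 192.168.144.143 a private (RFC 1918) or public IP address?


RFC 1918 private ranges:
  10.0.0.0/8 (10.0.0.0 - 10.255.255.255)
  172.16.0.0/12 (172.16.0.0 - 172.31.255.255)
  192.168.0.0/16 (192.168.0.0 - 192.168.255.255)
Private (in 192.168.0.0/16)


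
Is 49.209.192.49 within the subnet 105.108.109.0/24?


Subnet network: 105.108.109.0
Test IP AND mask: 49.209.192.0
No, 49.209.192.49 is not in 105.108.109.0/24


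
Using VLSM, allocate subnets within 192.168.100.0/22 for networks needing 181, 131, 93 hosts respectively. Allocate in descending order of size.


181 hosts -> /24 (254 usable): 192.168.100.0/24
131 hosts -> /24 (254 usable): 192.168.101.0/24
93 hosts -> /25 (126 usable): 192.168.102.0/25
Allocation: 192.168.100.0/24 (181 hosts, 254 usable); 192.168.101.0/24 (131 hosts, 254 usable); 192.168.102.0/25 (93 hosts, 126 usable)


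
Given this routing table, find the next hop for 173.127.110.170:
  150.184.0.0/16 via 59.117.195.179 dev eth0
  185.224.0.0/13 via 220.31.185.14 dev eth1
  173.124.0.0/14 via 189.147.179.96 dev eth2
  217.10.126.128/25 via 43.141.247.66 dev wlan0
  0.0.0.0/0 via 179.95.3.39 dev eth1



Longest prefix match for 173.127.110.170:
  /16 150.184.0.0: no
  /13 185.224.0.0: no
  /14 173.124.0.0: MATCH
  /25 217.10.126.128: no
  /0 0.0.0.0: MATCH
Selected: next-hop 189.147.179.96 via eth2 (matched /14)


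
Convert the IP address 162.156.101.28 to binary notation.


162 = 10100010
156 = 10011100
101 = 01100101
28 = 00011100
Binary: 10100010.10011100.01100101.00011100


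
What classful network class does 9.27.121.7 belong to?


First octet: 9
Binary: 00001001
0xxxxxxx -> Class A (1-126)
Class A, default mask 255.0.0.0 (/8)


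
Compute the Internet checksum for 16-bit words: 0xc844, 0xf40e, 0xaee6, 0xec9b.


Sum all words (with carry folding):
+ 0xc844 = 0xc844
+ 0xf40e = 0xbc53
+ 0xaee6 = 0x6b3a
+ 0xec9b = 0x57d6
One's complement: ~0x57d6
Checksum = 0xa829


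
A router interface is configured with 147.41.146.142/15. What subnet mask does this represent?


/15 means 15 network bits, 17 host bits
Binary: 11111111111111100000000000000000
Mask: 255.254.0.0


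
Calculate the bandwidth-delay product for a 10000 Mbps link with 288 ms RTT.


BDP = bandwidth * RTT
= 10000 Mbps * 288 ms
= 10000 * 1e6 * 288 / 1000 bits
= 2880000000 bits
= 360000000 bytes
= 351562.5 KB
BDP = 2880000000 bits (360000000 bytes)


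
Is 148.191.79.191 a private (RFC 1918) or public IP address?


RFC 1918 private ranges:
  10.0.0.0/8 (10.0.0.0 - 10.255.255.255)
  172.16.0.0/12 (172.16.0.0 - 172.31.255.255)
  192.168.0.0/16 (192.168.0.0 - 192.168.255.255)
Public (not in any RFC 1918 range)


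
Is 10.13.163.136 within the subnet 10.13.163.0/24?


Subnet network: 10.13.163.0
Test IP AND mask: 10.13.163.0
Yes, 10.13.163.136 is in 10.13.163.0/24


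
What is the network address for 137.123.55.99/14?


IP:   10001001.01111011.00110111.01100011
Mask: 11111111.11111100.00000000.00000000
AND operation:
Net:  10001001.01111000.00000000.00000000
Network: 137.120.0.0/14


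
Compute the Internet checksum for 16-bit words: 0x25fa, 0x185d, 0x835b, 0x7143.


Sum all words (with carry folding):
+ 0x25fa = 0x25fa
+ 0x185d = 0x3e57
+ 0x835b = 0xc1b2
+ 0x7143 = 0x32f6
One's complement: ~0x32f6
Checksum = 0xcd09


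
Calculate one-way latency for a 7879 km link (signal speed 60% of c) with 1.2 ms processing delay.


Speed = 0.6 * 3e5 km/s = 180000 km/s
Propagation delay = 7879 / 180000 = 0.0438 s = 43.7722 ms
Processing delay = 1.2 ms
Total one-way latency = 44.9722 ms


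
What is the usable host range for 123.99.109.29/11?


Network: 123.96.0.0
Broadcast: 123.127.255.255
First usable = network + 1
Last usable = broadcast - 1
Range: 123.96.0.1 to 123.127.255.254


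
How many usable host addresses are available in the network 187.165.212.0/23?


Host bits = 32 - 23 = 9
Total addresses = 2^9 = 512
Usable = total - 2 (network and broadcast)
Usable hosts: 510


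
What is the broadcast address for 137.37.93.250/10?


Network: 137.0.0.0/10
Host bits = 22
Set all host bits to 1:
Broadcast: 137.63.255.255


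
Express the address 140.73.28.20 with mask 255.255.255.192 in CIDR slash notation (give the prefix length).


Binary: 11111111.11111111.11111111.11000000
Count leading 1s
Prefix: /26


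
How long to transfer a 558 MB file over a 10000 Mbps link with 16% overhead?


Effective throughput = 10000 * (1 - 16/100) = 8400 Mbps
File size in Mb = 558 * 8 = 4464 Mb
Time = 4464 / 8400
Time = 0.5314 seconds


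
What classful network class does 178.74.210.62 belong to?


First octet: 178
Binary: 10110010
10xxxxxx -> Class B (128-191)
Class B, default mask 255.255.0.0 (/16)


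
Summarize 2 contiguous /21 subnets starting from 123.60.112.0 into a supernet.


Original prefix: /21
Number of subnets: 2 = 2^1
New prefix = 21 - 1 = 20
Supernet: 123.60.112.0/20


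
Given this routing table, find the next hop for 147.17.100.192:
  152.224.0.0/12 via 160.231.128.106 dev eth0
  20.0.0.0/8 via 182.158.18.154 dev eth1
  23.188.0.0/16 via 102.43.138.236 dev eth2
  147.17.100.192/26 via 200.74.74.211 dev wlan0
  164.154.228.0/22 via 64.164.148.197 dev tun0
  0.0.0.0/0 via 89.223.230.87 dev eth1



Longest prefix match for 147.17.100.192:
  /12 152.224.0.0: no
  /8 20.0.0.0: no
  /16 23.188.0.0: no
  /26 147.17.100.192: MATCH
  /22 164.154.228.0: no
  /0 0.0.0.0: MATCH
Selected: next-hop 200.74.74.211 via wlan0 (matched /26)


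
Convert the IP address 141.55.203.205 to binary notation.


141 = 10001101
55 = 00110111
203 = 11001011
205 = 11001101
Binary: 10001101.00110111.11001011.11001101


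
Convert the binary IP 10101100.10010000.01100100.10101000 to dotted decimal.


10101100 = 172
10010000 = 144
01100100 = 100
10101000 = 168
IP: 172.144.100.168


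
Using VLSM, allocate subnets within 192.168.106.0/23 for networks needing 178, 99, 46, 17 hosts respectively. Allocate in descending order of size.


178 hosts -> /24 (254 usable): 192.168.106.0/24
99 hosts -> /25 (126 usable): 192.168.107.0/25
46 hosts -> /26 (62 usable): 192.168.107.128/26
17 hosts -> /27 (30 usable): 192.168.107.192/27
Allocation: 192.168.106.0/24 (178 hosts, 254 usable); 192.168.107.0/25 (99 hosts, 126 usable); 192.168.107.128/26 (46 hosts, 62 usable); 192.168.107.192/27 (17 hosts, 30 usable)


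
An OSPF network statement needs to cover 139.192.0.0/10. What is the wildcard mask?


Subnet mask: 255.192.0.0
Wildcard = 255.255.255.255 - subnet mask
255 - 255 = 0
255 - 192 = 63
255 - 0 = 255
255 - 0 = 255
Wildcard: 0.63.255.255


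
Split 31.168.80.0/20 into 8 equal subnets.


New prefix = 20 + 3 = 23
Each subnet has 512 addresses
  31.168.80.0/23
  31.168.82.0/23
  31.168.84.0/23
  31.168.86.0/23
  31.168.88.0/23
  31.168.90.0/23
  31.168.92.0/23
  31.168.94.0/23
Subnets: 31.168.80.0/23, 31.168.82.0/23, 31.168.84.0/23, 31.168.86.0/23, 31.168.88.0/23, 31.168.90.0/23, 31.168.92.0/23, 31.168.94.0/23


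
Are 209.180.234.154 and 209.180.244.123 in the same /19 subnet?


Mask: 255.255.224.0
209.180.234.154 AND mask = 209.180.224.0
209.180.244.123 AND mask = 209.180.224.0
Yes, same subnet (209.180.224.0)


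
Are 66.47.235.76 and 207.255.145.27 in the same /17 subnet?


Mask: 255.255.128.0
66.47.235.76 AND mask = 66.47.128.0
207.255.145.27 AND mask = 207.255.128.0
No, different subnets (66.47.128.0 vs 207.255.128.0)


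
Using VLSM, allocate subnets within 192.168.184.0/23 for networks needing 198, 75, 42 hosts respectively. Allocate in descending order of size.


198 hosts -> /24 (254 usable): 192.168.184.0/24
75 hosts -> /25 (126 usable): 192.168.185.0/25
42 hosts -> /26 (62 usable): 192.168.185.128/26
Allocation: 192.168.184.0/24 (198 hosts, 254 usable); 192.168.185.0/25 (75 hosts, 126 usable); 192.168.185.128/26 (42 hosts, 62 usable)


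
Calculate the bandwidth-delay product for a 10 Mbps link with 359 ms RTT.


BDP = bandwidth * RTT
= 10 Mbps * 359 ms
= 10 * 1e6 * 359 / 1000 bits
= 3590000 bits
= 448750 bytes
= 438.2324 KB
BDP = 3590000 bits (448750 bytes)


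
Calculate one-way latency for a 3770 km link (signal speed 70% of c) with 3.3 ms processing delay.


Speed = 0.7 * 3e5 km/s = 210000 km/s
Propagation delay = 3770 / 210000 = 0.018 s = 17.9524 ms
Processing delay = 3.3 ms
Total one-way latency = 21.2524 ms


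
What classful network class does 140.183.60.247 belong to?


First octet: 140
Binary: 10001100
10xxxxxx -> Class B (128-191)
Class B, default mask 255.255.0.0 (/16)


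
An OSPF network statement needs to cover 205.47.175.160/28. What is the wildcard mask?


Subnet mask: 255.255.255.240
Wildcard = 255.255.255.255 - subnet mask
255 - 255 = 0
255 - 255 = 0
255 - 255 = 0
255 - 240 = 15
Wildcard: 0.0.0.15


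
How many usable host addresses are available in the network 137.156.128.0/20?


Host bits = 32 - 20 = 12
Total addresses = 2^12 = 4096
Usable = total - 2 (network and broadcast)
Usable hosts: 4094


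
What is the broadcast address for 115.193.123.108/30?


Network: 115.193.123.108/30
Host bits = 2
Set all host bits to 1:
Broadcast: 115.193.123.111


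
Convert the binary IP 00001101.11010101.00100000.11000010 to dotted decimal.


00001101 = 13
11010101 = 213
00100000 = 32
11000010 = 194
IP: 13.213.32.194


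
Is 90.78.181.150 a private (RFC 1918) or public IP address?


RFC 1918 private ranges:
  10.0.0.0/8 (10.0.0.0 - 10.255.255.255)
  172.16.0.0/12 (172.16.0.0 - 172.31.255.255)
  192.168.0.0/16 (192.168.0.0 - 192.168.255.255)
Public (not in any RFC 1918 range)


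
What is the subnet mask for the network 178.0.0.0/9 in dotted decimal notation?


/9 means 9 network bits, 23 host bits
Binary: 11111111100000000000000000000000
Mask: 255.128.0.0


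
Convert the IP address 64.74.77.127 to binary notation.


64 = 01000000
74 = 01001010
77 = 01001101
127 = 01111111
Binary: 01000000.01001010.01001101.01111111


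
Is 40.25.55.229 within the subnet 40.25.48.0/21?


Subnet network: 40.25.48.0
Test IP AND mask: 40.25.48.0
Yes, 40.25.55.229 is in 40.25.48.0/21


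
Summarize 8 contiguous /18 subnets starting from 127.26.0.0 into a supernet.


Original prefix: /18
Number of subnets: 8 = 2^3
New prefix = 18 - 3 = 15
Supernet: 127.26.0.0/15


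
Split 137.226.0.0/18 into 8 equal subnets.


New prefix = 18 + 3 = 21
Each subnet has 2048 addresses
  137.226.0.0/21
  137.226.8.0/21
  137.226.16.0/21
  137.226.24.0/21
  137.226.32.0/21
  137.226.40.0/21
  137.226.48.0/21
  137.226.56.0/21
Subnets: 137.226.0.0/21, 137.226.8.0/21, 137.226.16.0/21, 137.226.24.0/21, 137.226.32.0/21, 137.226.40.0/21, 137.226.48.0/21, 137.226.56.0/21


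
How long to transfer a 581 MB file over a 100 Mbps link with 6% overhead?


Effective throughput = 100 * (1 - 6/100) = 94 Mbps
File size in Mb = 581 * 8 = 4648 Mb
Time = 4648 / 94
Time = 49.4468 seconds


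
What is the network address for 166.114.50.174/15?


IP:   10100110.01110010.00110010.10101110
Mask: 11111111.11111110.00000000.00000000
AND operation:
Net:  10100110.01110010.00000000.00000000
Network: 166.114.0.0/15


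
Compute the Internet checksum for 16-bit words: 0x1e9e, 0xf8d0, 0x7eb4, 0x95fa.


Sum all words (with carry folding):
+ 0x1e9e = 0x1e9e
+ 0xf8d0 = 0x176f
+ 0x7eb4 = 0x9623
+ 0x95fa = 0x2c1e
One's complement: ~0x2c1e
Checksum = 0xd3e1


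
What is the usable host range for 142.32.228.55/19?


Network: 142.32.224.0
Broadcast: 142.32.255.255
First usable = network + 1
Last usable = broadcast - 1
Range: 142.32.224.1 to 142.32.255.254


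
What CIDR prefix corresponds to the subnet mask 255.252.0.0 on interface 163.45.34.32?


Binary: 11111111.11111100.00000000.00000000
Count leading 1s
Prefix: /14


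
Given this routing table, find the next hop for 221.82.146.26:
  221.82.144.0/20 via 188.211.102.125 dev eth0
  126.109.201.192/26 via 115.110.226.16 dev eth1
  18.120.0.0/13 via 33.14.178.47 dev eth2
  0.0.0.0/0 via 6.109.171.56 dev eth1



Longest prefix match for 221.82.146.26:
  /20 221.82.144.0: MATCH
  /26 126.109.201.192: no
  /13 18.120.0.0: no
  /0 0.0.0.0: MATCH
Selected: next-hop 188.211.102.125 via eth0 (matched /20)


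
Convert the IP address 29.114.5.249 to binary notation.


29 = 00011101
114 = 01110010
5 = 00000101
249 = 11111001
Binary: 00011101.01110010.00000101.11111001


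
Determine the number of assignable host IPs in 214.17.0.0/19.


Host bits = 32 - 19 = 13
Total addresses = 2^13 = 8192
Usable = total - 2 (network and broadcast)
Usable hosts: 8190


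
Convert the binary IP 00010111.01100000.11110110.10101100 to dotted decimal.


00010111 = 23
01100000 = 96
11110110 = 246
10101100 = 172
IP: 23.96.246.172


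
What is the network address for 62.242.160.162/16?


IP:   00111110.11110010.10100000.10100010
Mask: 11111111.11111111.00000000.00000000
AND operation:
Net:  00111110.11110010.00000000.00000000
Network: 62.242.0.0/16


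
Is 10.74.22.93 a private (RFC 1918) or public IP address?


RFC 1918 private ranges:
  10.0.0.0/8 (10.0.0.0 - 10.255.255.255)
  172.16.0.0/12 (172.16.0.0 - 172.31.255.255)
  192.168.0.0/16 (192.168.0.0 - 192.168.255.255)
Private (in 10.0.0.0/8)


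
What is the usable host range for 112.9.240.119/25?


Network: 112.9.240.0
Broadcast: 112.9.240.127
First usable = network + 1
Last usable = broadcast - 1
Range: 112.9.240.1 to 112.9.240.126


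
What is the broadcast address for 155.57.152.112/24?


Network: 155.57.152.0/24
Host bits = 8
Set all host bits to 1:
Broadcast: 155.57.152.255


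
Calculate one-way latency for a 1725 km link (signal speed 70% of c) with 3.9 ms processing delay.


Speed = 0.7 * 3e5 km/s = 210000 km/s
Propagation delay = 1725 / 210000 = 0.0082 s = 8.2143 ms
Processing delay = 3.9 ms
Total one-way latency = 12.1143 ms


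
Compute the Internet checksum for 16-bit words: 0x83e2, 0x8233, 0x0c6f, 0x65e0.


Sum all words (with carry folding):
+ 0x83e2 = 0x83e2
+ 0x8233 = 0x0616
+ 0x0c6f = 0x1285
+ 0x65e0 = 0x7865
One's complement: ~0x7865
Checksum = 0x879a


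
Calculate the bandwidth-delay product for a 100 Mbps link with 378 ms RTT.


BDP = bandwidth * RTT
= 100 Mbps * 378 ms
= 100 * 1e6 * 378 / 1000 bits
= 37800000 bits
= 4725000 bytes
= 4614.2578 KB
BDP = 37800000 bits (4725000 bytes)


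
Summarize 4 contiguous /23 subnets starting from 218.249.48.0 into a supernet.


Original prefix: /23
Number of subnets: 4 = 2^2
New prefix = 23 - 2 = 21
Supernet: 218.249.48.0/21


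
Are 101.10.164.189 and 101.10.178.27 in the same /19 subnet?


Mask: 255.255.224.0
101.10.164.189 AND mask = 101.10.160.0
101.10.178.27 AND mask = 101.10.160.0
Yes, same subnet (101.10.160.0)


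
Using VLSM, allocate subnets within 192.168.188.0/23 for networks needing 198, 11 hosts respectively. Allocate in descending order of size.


198 hosts -> /24 (254 usable): 192.168.188.0/24
11 hosts -> /28 (14 usable): 192.168.189.0/28
Allocation: 192.168.188.0/24 (198 hosts, 254 usable); 192.168.189.0/28 (11 hosts, 14 usable)


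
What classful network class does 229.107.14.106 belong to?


First octet: 229
Binary: 11100101
1110xxxx -> Class D (224-239)
Class D (multicast), default mask N/A


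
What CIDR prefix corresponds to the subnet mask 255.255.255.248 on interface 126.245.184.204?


Binary: 11111111.11111111.11111111.11111000
Count leading 1s
Prefix: /29


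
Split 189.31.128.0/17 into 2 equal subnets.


New prefix = 17 + 1 = 18
Each subnet has 16384 addresses
  189.31.128.0/18
  189.31.192.0/18
Subnets: 189.31.128.0/18, 189.31.192.0/18


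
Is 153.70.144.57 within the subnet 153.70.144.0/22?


Subnet network: 153.70.144.0
Test IP AND mask: 153.70.144.0
Yes, 153.70.144.57 is in 153.70.144.0/22


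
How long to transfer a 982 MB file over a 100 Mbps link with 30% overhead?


Effective throughput = 100 * (1 - 30/100) = 70 Mbps
File size in Mb = 982 * 8 = 7856 Mb
Time = 7856 / 70
Time = 112.2286 seconds


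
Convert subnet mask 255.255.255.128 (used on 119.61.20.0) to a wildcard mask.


Subnet mask: 255.255.255.128
Wildcard = 255.255.255.255 - subnet mask
255 - 255 = 0
255 - 255 = 0
255 - 255 = 0
255 - 128 = 127
Wildcard: 0.0.0.127


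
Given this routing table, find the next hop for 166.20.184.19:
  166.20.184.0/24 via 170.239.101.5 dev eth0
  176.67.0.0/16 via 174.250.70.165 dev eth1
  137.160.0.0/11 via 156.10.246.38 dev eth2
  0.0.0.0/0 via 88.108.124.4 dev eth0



Longest prefix match for 166.20.184.19:
  /24 166.20.184.0: MATCH
  /16 176.67.0.0: no
  /11 137.160.0.0: no
  /0 0.0.0.0: MATCH
Selected: next-hop 170.239.101.5 via eth0 (matched /24)


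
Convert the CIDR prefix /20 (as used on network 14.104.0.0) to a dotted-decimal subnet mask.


/20 means 20 network bits, 12 host bits
Binary: 11111111111111111111000000000000
Mask: 255.255.240.0


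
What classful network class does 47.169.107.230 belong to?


First octet: 47
Binary: 00101111
0xxxxxxx -> Class A (1-126)
Class A, default mask 255.0.0.0 (/8)


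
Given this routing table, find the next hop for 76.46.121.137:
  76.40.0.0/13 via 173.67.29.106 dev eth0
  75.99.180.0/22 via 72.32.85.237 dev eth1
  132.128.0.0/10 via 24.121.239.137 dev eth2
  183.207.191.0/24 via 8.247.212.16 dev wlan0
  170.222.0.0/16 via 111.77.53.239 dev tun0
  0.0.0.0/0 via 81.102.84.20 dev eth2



Longest prefix match for 76.46.121.137:
  /13 76.40.0.0: MATCH
  /22 75.99.180.0: no
  /10 132.128.0.0: no
  /24 183.207.191.0: no
  /16 170.222.0.0: no
  /0 0.0.0.0: MATCH
Selected: next-hop 173.67.29.106 via eth0 (matched /13)


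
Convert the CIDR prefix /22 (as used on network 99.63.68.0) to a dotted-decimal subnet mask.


/22 means 22 network bits, 10 host bits
Binary: 11111111111111111111110000000000
Mask: 255.255.252.0


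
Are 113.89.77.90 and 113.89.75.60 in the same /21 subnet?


Mask: 255.255.248.0
113.89.77.90 AND mask = 113.89.72.0
113.89.75.60 AND mask = 113.89.72.0
Yes, same subnet (113.89.72.0)


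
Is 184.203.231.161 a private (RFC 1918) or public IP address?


RFC 1918 private ranges:
  10.0.0.0/8 (10.0.0.0 - 10.255.255.255)
  172.16.0.0/12 (172.16.0.0 - 172.31.255.255)
  192.168.0.0/16 (192.168.0.0 - 192.168.255.255)
Public (not in any RFC 1918 range)


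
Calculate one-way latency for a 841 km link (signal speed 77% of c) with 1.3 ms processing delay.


Speed = 0.77 * 3e5 km/s = 231000 km/s
Propagation delay = 841 / 231000 = 0.0036 s = 3.6407 ms
Processing delay = 1.3 ms
Total one-way latency = 4.9407 ms


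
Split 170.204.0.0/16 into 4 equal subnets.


New prefix = 16 + 2 = 18
Each subnet has 16384 addresses
  170.204.0.0/18
  170.204.64.0/18
  170.204.128.0/18
  170.204.192.0/18
Subnets: 170.204.0.0/18, 170.204.64.0/18, 170.204.128.0/18, 170.204.192.0/18


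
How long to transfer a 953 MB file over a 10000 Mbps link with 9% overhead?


Effective throughput = 10000 * (1 - 9/100) = 9100 Mbps
File size in Mb = 953 * 8 = 7624 Mb
Time = 7624 / 9100
Time = 0.8378 seconds


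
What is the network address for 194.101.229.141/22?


IP:   11000010.01100101.11100101.10001101
Mask: 11111111.11111111.11111100.00000000
AND operation:
Net:  11000010.01100101.11100100.00000000
Network: 194.101.228.0/22


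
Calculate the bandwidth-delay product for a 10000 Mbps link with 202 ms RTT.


BDP = bandwidth * RTT
= 10000 Mbps * 202 ms
= 10000 * 1e6 * 202 / 1000 bits
= 2020000000 bits
= 252500000 bytes
= 246582.0312 KB
BDP = 2020000000 bits (252500000 bytes)


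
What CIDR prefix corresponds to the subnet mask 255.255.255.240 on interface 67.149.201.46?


Binary: 11111111.11111111.11111111.11110000
Count leading 1s
Prefix: /28


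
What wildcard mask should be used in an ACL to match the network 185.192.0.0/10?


Subnet mask: 255.192.0.0
Wildcard = 255.255.255.255 - subnet mask
255 - 255 = 0
255 - 192 = 63
255 - 0 = 255
255 - 0 = 255
Wildcard: 0.63.255.255


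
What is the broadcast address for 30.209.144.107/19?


Network: 30.209.128.0/19
Host bits = 13
Set all host bits to 1:
Broadcast: 30.209.159.255


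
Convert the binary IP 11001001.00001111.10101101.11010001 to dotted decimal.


11001001 = 201
00001111 = 15
10101101 = 173
11010001 = 209
IP: 201.15.173.209


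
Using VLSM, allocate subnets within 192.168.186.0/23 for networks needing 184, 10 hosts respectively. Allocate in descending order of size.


184 hosts -> /24 (254 usable): 192.168.186.0/24
10 hosts -> /28 (14 usable): 192.168.187.0/28
Allocation: 192.168.186.0/24 (184 hosts, 254 usable); 192.168.187.0/28 (10 hosts, 14 usable)


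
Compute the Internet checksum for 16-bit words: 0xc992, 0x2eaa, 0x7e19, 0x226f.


Sum all words (with carry folding):
+ 0xc992 = 0xc992
+ 0x2eaa = 0xf83c
+ 0x7e19 = 0x7656
+ 0x226f = 0x98c5
One's complement: ~0x98c5
Checksum = 0x673a


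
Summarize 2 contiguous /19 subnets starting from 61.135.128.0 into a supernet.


Original prefix: /19
Number of subnets: 2 = 2^1
New prefix = 19 - 1 = 18
Supernet: 61.135.128.0/18


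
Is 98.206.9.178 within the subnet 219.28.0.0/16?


Subnet network: 219.28.0.0
Test IP AND mask: 98.206.0.0
No, 98.206.9.178 is not in 219.28.0.0/16


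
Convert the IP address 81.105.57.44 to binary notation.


81 = 01010001
105 = 01101001
57 = 00111001
44 = 00101100
Binary: 01010001.01101001.00111001.00101100


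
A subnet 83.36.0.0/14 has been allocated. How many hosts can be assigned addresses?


Host bits = 32 - 14 = 18
Total addresses = 2^18 = 262144
Usable = total - 2 (network and broadcast)
Usable hosts: 262142


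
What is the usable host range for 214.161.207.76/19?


Network: 214.161.192.0
Broadcast: 214.161.223.255
First usable = network + 1
Last usable = broadcast - 1
Range: 214.161.192.1 to 214.161.223.254


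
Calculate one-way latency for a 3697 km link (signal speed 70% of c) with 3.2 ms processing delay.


Speed = 0.7 * 3e5 km/s = 210000 km/s
Propagation delay = 3697 / 210000 = 0.0176 s = 17.6048 ms
Processing delay = 3.2 ms
Total one-way latency = 20.8048 ms


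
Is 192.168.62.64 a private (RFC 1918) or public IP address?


RFC 1918 private ranges:
  10.0.0.0/8 (10.0.0.0 - 10.255.255.255)
  172.16.0.0/12 (172.16.0.0 - 172.31.255.255)
  192.168.0.0/16 (192.168.0.0 - 192.168.255.255)
Private (in 192.168.0.0/16)


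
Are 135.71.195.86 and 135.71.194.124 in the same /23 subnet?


Mask: 255.255.254.0
135.71.195.86 AND mask = 135.71.194.0
135.71.194.124 AND mask = 135.71.194.0
Yes, same subnet (135.71.194.0)


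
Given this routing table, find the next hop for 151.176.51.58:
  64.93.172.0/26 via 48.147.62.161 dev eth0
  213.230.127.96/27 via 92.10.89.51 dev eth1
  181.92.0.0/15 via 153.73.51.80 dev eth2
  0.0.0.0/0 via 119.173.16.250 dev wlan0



Longest prefix match for 151.176.51.58:
  /26 64.93.172.0: no
  /27 213.230.127.96: no
  /15 181.92.0.0: no
  /0 0.0.0.0: MATCH
Selected: next-hop 119.173.16.250 via wlan0 (matched /0)


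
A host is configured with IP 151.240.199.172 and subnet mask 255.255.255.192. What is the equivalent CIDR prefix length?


Binary: 11111111.11111111.11111111.11000000
Count leading 1s
Prefix: /26


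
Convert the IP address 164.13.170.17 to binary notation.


164 = 10100100
13 = 00001101
170 = 10101010
17 = 00010001
Binary: 10100100.00001101.10101010.00010001


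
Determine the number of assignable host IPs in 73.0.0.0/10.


Host bits = 32 - 10 = 22
Total addresses = 2^22 = 4194304
Usable = total - 2 (network and broadcast)
Usable hosts: 4194302


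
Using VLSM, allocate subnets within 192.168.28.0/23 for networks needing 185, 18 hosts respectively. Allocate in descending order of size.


185 hosts -> /24 (254 usable): 192.168.28.0/24
18 hosts -> /27 (30 usable): 192.168.29.0/27
Allocation: 192.168.28.0/24 (185 hosts, 254 usable); 192.168.29.0/27 (18 hosts, 30 usable)


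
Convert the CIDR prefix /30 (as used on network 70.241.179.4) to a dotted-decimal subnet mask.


/30 means 30 network bits, 2 host bits
Binary: 11111111111111111111111111111100
Mask: 255.255.255.252


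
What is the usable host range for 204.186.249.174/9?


Network: 204.128.0.0
Broadcast: 204.255.255.255
First usable = network + 1
Last usable = broadcast - 1
Range: 204.128.0.1 to 204.255.255.254


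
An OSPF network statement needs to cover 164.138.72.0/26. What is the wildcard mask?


Subnet mask: 255.255.255.192
Wildcard = 255.255.255.255 - subnet mask
255 - 255 = 0
255 - 255 = 0
255 - 255 = 0
255 - 192 = 63
Wildcard: 0.0.0.63


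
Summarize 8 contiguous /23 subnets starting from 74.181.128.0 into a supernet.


Original prefix: /23
Number of subnets: 8 = 2^3
New prefix = 23 - 3 = 20
Supernet: 74.181.128.0/20


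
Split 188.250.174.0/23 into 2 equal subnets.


New prefix = 23 + 1 = 24
Each subnet has 256 addresses
  188.250.174.0/24
  188.250.175.0/24
Subnets: 188.250.174.0/24, 188.250.175.0/24


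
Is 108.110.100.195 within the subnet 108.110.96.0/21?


Subnet network: 108.110.96.0
Test IP AND mask: 108.110.96.0
Yes, 108.110.100.195 is in 108.110.96.0/21


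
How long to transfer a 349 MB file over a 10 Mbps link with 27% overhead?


Effective throughput = 10 * (1 - 27/100) = 7.3 Mbps
File size in Mb = 349 * 8 = 2792 Mb
Time = 2792 / 7.3
Time = 382.4658 seconds


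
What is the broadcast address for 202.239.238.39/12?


Network: 202.224.0.0/12
Host bits = 20
Set all host bits to 1:
Broadcast: 202.239.255.255


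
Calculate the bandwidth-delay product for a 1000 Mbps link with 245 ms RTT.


BDP = bandwidth * RTT
= 1000 Mbps * 245 ms
= 1000 * 1e6 * 245 / 1000 bits
= 245000000 bits
= 30625000 bytes
= 29907.2266 KB
BDP = 245000000 bits (30625000 bytes)


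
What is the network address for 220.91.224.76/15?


IP:   11011100.01011011.11100000.01001100
Mask: 11111111.11111110.00000000.00000000
AND operation:
Net:  11011100.01011010.00000000.00000000
Network: 220.90.0.0/15


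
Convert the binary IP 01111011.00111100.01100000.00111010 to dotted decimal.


01111011 = 123
00111100 = 60
01100000 = 96
00111010 = 58
IP: 123.60.96.58


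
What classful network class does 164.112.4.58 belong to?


First octet: 164
Binary: 10100100
10xxxxxx -> Class B (128-191)
Class B, default mask 255.255.0.0 (/16)


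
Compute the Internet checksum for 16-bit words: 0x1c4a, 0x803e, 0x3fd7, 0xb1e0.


Sum all words (with carry folding):
+ 0x1c4a = 0x1c4a
+ 0x803e = 0x9c88
+ 0x3fd7 = 0xdc5f
+ 0xb1e0 = 0x8e40
One's complement: ~0x8e40
Checksum = 0x71bf


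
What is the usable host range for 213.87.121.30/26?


Network: 213.87.121.0
Broadcast: 213.87.121.63
First usable = network + 1
Last usable = broadcast - 1
Range: 213.87.121.1 to 213.87.121.62


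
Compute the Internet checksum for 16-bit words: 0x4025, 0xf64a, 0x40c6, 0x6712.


Sum all words (with carry folding):
+ 0x4025 = 0x4025
+ 0xf64a = 0x3670
+ 0x40c6 = 0x7736
+ 0x6712 = 0xde48
One's complement: ~0xde48
Checksum = 0x21b7


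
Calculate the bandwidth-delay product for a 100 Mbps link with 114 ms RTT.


BDP = bandwidth * RTT
= 100 Mbps * 114 ms
= 100 * 1e6 * 114 / 1000 bits
= 11400000 bits
= 1425000 bytes
= 1391.6016 KB
BDP = 11400000 bits (1425000 bytes)


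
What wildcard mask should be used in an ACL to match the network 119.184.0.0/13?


Subnet mask: 255.248.0.0
Wildcard = 255.255.255.255 - subnet mask
255 - 255 = 0
255 - 248 = 7
255 - 0 = 255
255 - 0 = 255
Wildcard: 0.7.255.255


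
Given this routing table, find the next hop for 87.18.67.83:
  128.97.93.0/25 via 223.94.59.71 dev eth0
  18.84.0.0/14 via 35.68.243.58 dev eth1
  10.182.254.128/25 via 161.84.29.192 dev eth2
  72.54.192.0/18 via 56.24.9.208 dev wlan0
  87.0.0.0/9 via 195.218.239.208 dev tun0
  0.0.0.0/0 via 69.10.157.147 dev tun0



Longest prefix match for 87.18.67.83:
  /25 128.97.93.0: no
  /14 18.84.0.0: no
  /25 10.182.254.128: no
  /18 72.54.192.0: no
  /9 87.0.0.0: MATCH
  /0 0.0.0.0: MATCH
Selected: next-hop 195.218.239.208 via tun0 (matched /9)


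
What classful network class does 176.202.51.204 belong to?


First octet: 176
Binary: 10110000
10xxxxxx -> Class B (128-191)
Class B, default mask 255.255.0.0 (/16)


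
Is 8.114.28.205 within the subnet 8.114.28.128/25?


Subnet network: 8.114.28.128
Test IP AND mask: 8.114.28.128
Yes, 8.114.28.205 is in 8.114.28.128/25


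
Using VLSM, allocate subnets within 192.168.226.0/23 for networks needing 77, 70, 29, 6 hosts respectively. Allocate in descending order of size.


77 hosts -> /25 (126 usable): 192.168.226.0/25
70 hosts -> /25 (126 usable): 192.168.226.128/25
29 hosts -> /27 (30 usable): 192.168.227.0/27
6 hosts -> /29 (6 usable): 192.168.227.32/29
Allocation: 192.168.226.0/25 (77 hosts, 126 usable); 192.168.226.128/25 (70 hosts, 126 usable); 192.168.227.0/27 (29 hosts, 30 usable); 192.168.227.32/29 (6 hosts, 6 usable)


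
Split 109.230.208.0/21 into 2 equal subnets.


New prefix = 21 + 1 = 22
Each subnet has 1024 addresses
  109.230.208.0/22
  109.230.212.0/22
Subnets: 109.230.208.0/22, 109.230.212.0/22


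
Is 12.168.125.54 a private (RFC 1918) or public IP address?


RFC 1918 private ranges:
  10.0.0.0/8 (10.0.0.0 - 10.255.255.255)
  172.16.0.0/12 (172.16.0.0 - 172.31.255.255)
  192.168.0.0/16 (192.168.0.0 - 192.168.255.255)
Public (not in any RFC 1918 range)


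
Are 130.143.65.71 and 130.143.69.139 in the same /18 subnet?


Mask: 255.255.192.0
130.143.65.71 AND mask = 130.143.64.0
130.143.69.139 AND mask = 130.143.64.0
Yes, same subnet (130.143.64.0)


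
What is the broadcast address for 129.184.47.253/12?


Network: 129.176.0.0/12
Host bits = 20
Set all host bits to 1:
Broadcast: 129.191.255.255


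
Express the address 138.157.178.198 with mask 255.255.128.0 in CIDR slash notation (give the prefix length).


Binary: 11111111.11111111.10000000.00000000
Count leading 1s
Prefix: /17


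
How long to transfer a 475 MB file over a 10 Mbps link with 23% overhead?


Effective throughput = 10 * (1 - 23/100) = 7.7 Mbps
File size in Mb = 475 * 8 = 3800 Mb
Time = 3800 / 7.7
Time = 493.5065 seconds


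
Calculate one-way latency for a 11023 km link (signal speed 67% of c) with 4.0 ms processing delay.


Speed = 0.67 * 3e5 km/s = 201000 km/s
Propagation delay = 11023 / 201000 = 0.0548 s = 54.8408 ms
Processing delay = 4.0 ms
Total one-way latency = 58.8408 ms


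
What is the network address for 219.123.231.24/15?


IP:   11011011.01111011.11100111.00011000
Mask: 11111111.11111110.00000000.00000000
AND operation:
Net:  11011011.01111010.00000000.00000000
Network: 219.122.0.0/15


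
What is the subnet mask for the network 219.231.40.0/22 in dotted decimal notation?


/22 means 22 network bits, 10 host bits
Binary: 11111111111111111111110000000000
Mask: 255.255.252.0


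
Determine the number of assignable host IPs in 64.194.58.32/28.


Host bits = 32 - 28 = 4
Total addresses = 2^4 = 16
Usable = total - 2 (network and broadcast)
Usable hosts: 14


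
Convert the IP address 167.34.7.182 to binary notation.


167 = 10100111
34 = 00100010
7 = 00000111
182 = 10110110
Binary: 10100111.00100010.00000111.10110110


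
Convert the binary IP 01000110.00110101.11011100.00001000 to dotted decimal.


01000110 = 70
00110101 = 53
11011100 = 220
00001000 = 8
IP: 70.53.220.8


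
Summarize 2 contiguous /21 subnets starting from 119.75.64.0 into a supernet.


Original prefix: /21
Number of subnets: 2 = 2^1
New prefix = 21 - 1 = 20
Supernet: 119.75.64.0/20


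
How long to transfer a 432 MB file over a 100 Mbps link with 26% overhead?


Effective throughput = 100 * (1 - 26/100) = 74 Mbps
File size in Mb = 432 * 8 = 3456 Mb
Time = 3456 / 74
Time = 46.7027 seconds


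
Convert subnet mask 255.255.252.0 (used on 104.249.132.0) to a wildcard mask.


Subnet mask: 255.255.252.0
Wildcard = 255.255.255.255 - subnet mask
255 - 255 = 0
255 - 255 = 0
255 - 252 = 3
255 - 0 = 255
Wildcard: 0.0.3.255


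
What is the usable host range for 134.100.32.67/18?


Network: 134.100.0.0
Broadcast: 134.100.63.255
First usable = network + 1
Last usable = broadcast - 1
Range: 134.100.0.1 to 134.100.63.254


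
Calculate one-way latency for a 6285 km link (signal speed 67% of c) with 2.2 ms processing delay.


Speed = 0.67 * 3e5 km/s = 201000 km/s
Propagation delay = 6285 / 201000 = 0.0313 s = 31.2687 ms
Processing delay = 2.2 ms
Total one-way latency = 33.4687 ms
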